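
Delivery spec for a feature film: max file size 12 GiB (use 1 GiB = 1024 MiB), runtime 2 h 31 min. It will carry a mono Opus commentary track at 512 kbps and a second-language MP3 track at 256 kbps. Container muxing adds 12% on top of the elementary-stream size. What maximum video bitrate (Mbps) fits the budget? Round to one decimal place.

Budget: 12 GiB = 103079.2 Mb.
Stream payload after overhead: 103079.2 / 1.12 = 92035.0 Mb.
2 h 31 min = 151 min = 9060 s
Total bitrate budget: 92035.0 Mb / 9060 s = 10.158 Mbps.
Audio total: 512 + 256 = 768 kbps = 0.768 Mbps.
Video: 10.158 − 0.768 = 9.390 Mbps.

9.4 Mbps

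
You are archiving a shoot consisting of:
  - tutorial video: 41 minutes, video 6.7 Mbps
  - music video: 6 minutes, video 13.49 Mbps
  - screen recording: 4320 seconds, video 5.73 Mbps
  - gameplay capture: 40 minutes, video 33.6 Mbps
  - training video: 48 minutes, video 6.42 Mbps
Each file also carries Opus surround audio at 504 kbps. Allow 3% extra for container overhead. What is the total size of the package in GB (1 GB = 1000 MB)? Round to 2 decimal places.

Audio: 504 kbps = 0.504 Mbps.
tutorial video: 7.204 Mbps × 2460 s × 1.03 = 18253.5 Mb
music video: 13.994 Mbps × 360 s × 1.03 = 5189.0 Mb
screen recording: 6.234 Mbps × 4320 s × 1.03 = 27738.8 Mb
gameplay capture: 34.104 Mbps × 2400 s × 1.03 = 84305.1 Mb
training video: 6.924 Mbps × 2880 s × 1.03 = 20539.4 Mb
Total: 156025.7 Mb = 19503.2 MB.
= 19.50 GB.

19.50 GB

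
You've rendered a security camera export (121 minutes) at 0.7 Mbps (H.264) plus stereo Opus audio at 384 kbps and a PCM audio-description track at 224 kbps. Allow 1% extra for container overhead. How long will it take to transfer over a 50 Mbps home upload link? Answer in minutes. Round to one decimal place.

121 min = 7260 s
Audio total: 384 + 224 = 608 kbps = 0.608 Mbps.
Total bitrate: 1.308 Mbps.
File: 1.308 Mbps × 7260 s = 9496.1 Mb.
With 1% container overhead: ×1.01. → 9591.0 Mb.
At 50 Mbps: 9591.0 / 50 = 191.8 s ≈ 3.2 minutes.

3.2 minutes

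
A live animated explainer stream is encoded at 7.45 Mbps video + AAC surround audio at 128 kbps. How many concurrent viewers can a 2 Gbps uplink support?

263

Audio: 128 kbps = 0.128 Mbps.
Per-viewer media rate: 7.578 Mbps.
2 Gbps = 2,000 Mbps; 2,000 / 7.578 = 263.92 → 263 viewers.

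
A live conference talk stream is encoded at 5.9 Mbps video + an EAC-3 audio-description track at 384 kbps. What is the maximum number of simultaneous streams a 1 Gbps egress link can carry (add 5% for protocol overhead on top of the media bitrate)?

Audio: 384 kbps = 0.384 Mbps.
Per-viewer media rate: 6.284 Mbps.
On the wire with 5% overhead: 6.598 Mbps.
1 Gbps = 1,000 Mbps; 1,000 / 6.598 = 151.56 → 151 viewers.

151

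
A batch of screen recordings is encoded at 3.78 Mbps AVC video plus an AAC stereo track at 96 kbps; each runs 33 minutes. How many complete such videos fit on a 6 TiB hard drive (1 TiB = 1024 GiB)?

33 min = 1980 s
Audio: 96 kbps = 0.096 Mbps.
Total bitrate: 3.876 Mbps.
Per item: 3.876 Mbps × 1980 s = 7,674 Mb = 959.3 MB.
Capacity: 6 TiB = 52,776,558 Mb; 6876.89 items → 6876 complete.

6876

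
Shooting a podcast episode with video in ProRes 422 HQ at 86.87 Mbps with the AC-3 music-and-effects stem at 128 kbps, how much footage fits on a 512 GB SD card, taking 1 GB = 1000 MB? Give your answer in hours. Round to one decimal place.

13.1 hours

Audio: 128 kbps = 0.128 Mbps.
Total bitrate: 86.87 + 0.128 = 86.998 Mbps.
Capacity: 512 GB = 4,096,000 Mb.
Recording time: 4,096,000 / 86.998 = 47,082 s ≈ 13.1 hours.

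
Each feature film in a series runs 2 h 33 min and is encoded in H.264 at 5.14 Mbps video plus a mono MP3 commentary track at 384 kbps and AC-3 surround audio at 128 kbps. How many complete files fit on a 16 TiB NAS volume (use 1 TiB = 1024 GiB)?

2 h 33 min = 153 min = 9180 s
Audio total: 384 + 128 = 512 kbps = 0.512 Mbps.
Total bitrate: 5.652 Mbps.
Per item: 5.652 Mbps × 9180 s = 51,885 Mb = 6,486 MB.
Capacity: 16 TiB = 140,737,488 Mb; 2712.47 items → 2712 complete.

2712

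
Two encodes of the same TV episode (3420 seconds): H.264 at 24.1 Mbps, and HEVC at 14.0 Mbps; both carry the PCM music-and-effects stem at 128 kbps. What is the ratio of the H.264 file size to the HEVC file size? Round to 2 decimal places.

Audio: 128 kbps = 0.128 Mbps.
H.264: 24.228 Mbps × 3420 s = 82859.8 Mb = 9.646 GiB.
HEVC: 14.128 Mbps × 3420 s = 48317.8 Mb = 5.625 GiB.
Ratio: 9.646 / 5.625 = 1.715.

1.71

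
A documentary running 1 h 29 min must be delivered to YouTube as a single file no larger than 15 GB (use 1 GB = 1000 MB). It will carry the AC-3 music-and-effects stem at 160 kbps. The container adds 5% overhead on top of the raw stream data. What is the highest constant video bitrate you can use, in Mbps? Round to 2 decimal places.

21.24 Mbps

Budget: 15 GB = 120000.0 Mb.
Stream payload after overhead: 120000.0 / 1.05 = 114285.7 Mb.
1 h 29 min = 89 min = 5340 s
Total bitrate budget: 114285.7 Mb / 5340 s = 21.402 Mbps.
Audio: 160 kbps = 0.160 Mbps.
Video: 21.402 − 0.160 = 21.242 Mbps.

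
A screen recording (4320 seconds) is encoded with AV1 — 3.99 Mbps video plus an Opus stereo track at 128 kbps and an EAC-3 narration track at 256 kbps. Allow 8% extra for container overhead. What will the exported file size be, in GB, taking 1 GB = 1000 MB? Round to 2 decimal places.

2.55 GB

Audio total: 128 + 256 = 384 kbps = 0.384 Mbps.
Total bitrate: 3.99 + 0.384 = 4.374 Mbps.
Stream data: 4.374 Mbps × 4320 s = 18895.7 Mb.
With 8% container overhead: ×1.08.
20,407 Mb ÷ 8 = 2,551 MB → 2.551 GB.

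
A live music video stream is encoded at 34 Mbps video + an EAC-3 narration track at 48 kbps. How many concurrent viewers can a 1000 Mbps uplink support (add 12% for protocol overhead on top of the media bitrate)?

Audio: 48 kbps = 0.048 Mbps.
Per-viewer media rate: 34.048 Mbps.
On the wire with 12% overhead: 38.134 Mbps.
1000 Mbps = 1,000 Mbps; 1,000 / 38.134 = 26.22 → 26 viewers.

26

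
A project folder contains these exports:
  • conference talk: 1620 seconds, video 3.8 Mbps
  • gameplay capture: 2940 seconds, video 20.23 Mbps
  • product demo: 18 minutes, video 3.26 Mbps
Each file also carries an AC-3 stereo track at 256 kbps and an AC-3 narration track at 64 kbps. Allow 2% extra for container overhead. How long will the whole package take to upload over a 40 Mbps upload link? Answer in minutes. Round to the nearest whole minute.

Audio total: 256 + 64 = 320 kbps = 0.320 Mbps.
conference talk: 4.120 Mbps × 1620 s × 1.02 = 6807.9 Mb
gameplay capture: 20.550 Mbps × 2940 s × 1.02 = 61625.3 Mb
product demo: 3.580 Mbps × 1080 s × 1.02 = 3943.7 Mb
Total: 72377.0 Mb = 9047.1 MB.
At 40 Mbps: 72377.0 / 40 = 1809 s ≈ 30.2 minutes.

30 minutes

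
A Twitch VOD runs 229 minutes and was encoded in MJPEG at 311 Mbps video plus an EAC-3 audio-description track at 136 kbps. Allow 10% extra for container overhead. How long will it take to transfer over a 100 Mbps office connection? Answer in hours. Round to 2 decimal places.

229 min = 13740 s
Audio: 136 kbps = 0.136 Mbps.
Total bitrate: 311.136 Mbps.
File: 311.136 Mbps × 13740 s = 4275008.6 Mb.
With 10% container overhead: ×1.10. → 4702509.5 Mb.
At 100 Mbps: 4702509.5 / 100 = 47025.1 s ≈ 13.1 hours.

13.06 hours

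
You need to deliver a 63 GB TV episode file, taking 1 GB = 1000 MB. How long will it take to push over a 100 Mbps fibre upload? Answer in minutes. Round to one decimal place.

File: 63 GB = 504000.0 Mb.
At 100 Mbps: 504000.0 / 100 = 5040.0 s ≈ 84 minutes.

84.0 minutes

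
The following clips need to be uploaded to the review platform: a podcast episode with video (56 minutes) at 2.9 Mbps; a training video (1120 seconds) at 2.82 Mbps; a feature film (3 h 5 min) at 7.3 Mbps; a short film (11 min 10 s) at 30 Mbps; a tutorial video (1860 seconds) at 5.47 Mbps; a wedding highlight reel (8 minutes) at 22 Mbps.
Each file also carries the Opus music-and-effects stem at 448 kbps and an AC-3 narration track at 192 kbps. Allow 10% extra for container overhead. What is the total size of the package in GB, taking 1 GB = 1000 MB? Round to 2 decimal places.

Audio total: 448 + 192 = 640 kbps = 0.640 Mbps.
podcast episode with video: 3.540 Mbps × 3360 s × 1.10 = 13083.8 Mb
training video: 3.460 Mbps × 1120 s × 1.10 = 4262.7 Mb
feature film: 7.940 Mbps × 11100 s × 1.10 = 96947.4 Mb
short film: 30.640 Mbps × 670 s × 1.10 = 22581.7 Mb
tutorial video: 6.110 Mbps × 1860 s × 1.10 = 12501.1 Mb
wedding highlight reel: 22.640 Mbps × 480 s × 1.10 = 11953.9 Mb
Total: 161330.6 Mb = 20166.3 MB.
= 20.17 GB.

20.17 GB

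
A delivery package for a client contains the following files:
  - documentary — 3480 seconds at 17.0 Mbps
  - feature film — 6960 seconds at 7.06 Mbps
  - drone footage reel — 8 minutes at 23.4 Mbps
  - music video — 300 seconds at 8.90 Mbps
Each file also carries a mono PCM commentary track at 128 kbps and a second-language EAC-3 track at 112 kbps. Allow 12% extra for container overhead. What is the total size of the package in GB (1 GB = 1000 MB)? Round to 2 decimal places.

Audio total: 128 + 112 = 240 kbps = 0.240 Mbps.
documentary: 17.240 Mbps × 3480 s × 1.12 = 67194.6 Mb
feature film: 7.300 Mbps × 6960 s × 1.12 = 56905.0 Mb
drone footage reel: 23.640 Mbps × 480 s × 1.12 = 12708.9 Mb
music video: 9.140 Mbps × 300 s × 1.12 = 3071.0 Mb
Total: 139879.5 Mb = 17484.9 MB.
= 17.48 GB.

17.48 GB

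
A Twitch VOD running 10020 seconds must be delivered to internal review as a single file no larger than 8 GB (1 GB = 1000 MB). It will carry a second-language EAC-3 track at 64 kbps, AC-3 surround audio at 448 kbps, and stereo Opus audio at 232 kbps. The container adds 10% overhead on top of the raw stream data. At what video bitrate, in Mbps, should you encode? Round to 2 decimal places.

Budget: 8 GB = 64000.0 Mb.
Stream payload after overhead: 64000.0 / 1.10 = 58181.8 Mb.
Total bitrate budget: 58181.8 Mb / 10020 s = 5.807 Mbps.
Audio total: 64 + 448 + 232 = 744 kbps = 0.744 Mbps.
Video: 5.807 − 0.744 = 5.063 Mbps.

5.06 Mbps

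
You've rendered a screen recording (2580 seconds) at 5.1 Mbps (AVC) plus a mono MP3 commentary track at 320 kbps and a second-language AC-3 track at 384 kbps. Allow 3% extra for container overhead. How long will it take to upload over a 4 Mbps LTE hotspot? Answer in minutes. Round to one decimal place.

64.3 minutes

Audio total: 320 + 384 = 704 kbps = 0.704 Mbps.
Total bitrate: 5.804 Mbps.
File: 5.804 Mbps × 2580 s = 14974.3 Mb.
With 3% container overhead: ×1.03. → 15423.5 Mb.
At 4 Mbps: 15423.5 / 4 = 3855.9 s ≈ 64.3 minutes.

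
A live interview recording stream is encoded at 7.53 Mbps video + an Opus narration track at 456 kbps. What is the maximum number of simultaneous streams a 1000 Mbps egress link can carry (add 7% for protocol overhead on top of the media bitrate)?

Audio: 456 kbps = 0.456 Mbps.
Per-viewer media rate: 7.986 Mbps.
On the wire with 7% overhead: 8.545 Mbps.
1000 Mbps = 1,000 Mbps; 1,000 / 8.545 = 117.03 → 117 viewers.

117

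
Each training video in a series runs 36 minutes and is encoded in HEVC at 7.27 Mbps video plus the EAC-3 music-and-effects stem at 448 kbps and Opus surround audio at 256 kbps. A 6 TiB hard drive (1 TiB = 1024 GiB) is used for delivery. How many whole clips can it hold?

36 min = 2160 s
Audio total: 448 + 256 = 704 kbps = 0.704 Mbps.
Total bitrate: 7.974 Mbps.
Per item: 7.974 Mbps × 2160 s = 17,224 Mb = 2,153 MB.
Capacity: 6 TiB = 52,776,558 Mb; 3064.16 items → 3064 complete.

3064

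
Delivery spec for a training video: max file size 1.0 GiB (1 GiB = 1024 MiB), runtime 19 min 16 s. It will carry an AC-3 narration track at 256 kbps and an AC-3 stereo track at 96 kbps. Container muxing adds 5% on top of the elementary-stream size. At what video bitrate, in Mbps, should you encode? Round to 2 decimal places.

6.72 Mbps

Budget: 1.0 GiB = 8589.9 Mb.
Stream payload after overhead: 8589.9 / 1.05 = 8180.9 Mb.
19 min 16 s = 1156 s
Total bitrate budget: 8180.9 Mb / 1156 s = 7.077 Mbps.
Audio total: 256 + 96 = 352 kbps = 0.352 Mbps.
Video: 7.077 − 0.352 = 6.725 Mbps.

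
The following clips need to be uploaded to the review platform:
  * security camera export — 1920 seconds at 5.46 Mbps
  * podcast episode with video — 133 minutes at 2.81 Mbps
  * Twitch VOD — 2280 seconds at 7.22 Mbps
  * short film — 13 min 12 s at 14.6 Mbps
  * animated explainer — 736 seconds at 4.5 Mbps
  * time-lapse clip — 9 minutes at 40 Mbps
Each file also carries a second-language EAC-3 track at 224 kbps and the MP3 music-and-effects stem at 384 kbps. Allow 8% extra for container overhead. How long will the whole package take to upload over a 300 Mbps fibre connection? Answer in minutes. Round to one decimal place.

5.7 minutes

Audio total: 224 + 384 = 608 kbps = 0.608 Mbps.
security camera export: 6.068 Mbps × 1920 s × 1.08 = 12582.6 Mb
podcast episode with video: 3.418 Mbps × 7980 s × 1.08 = 29457.7 Mb
Twitch VOD: 7.828 Mbps × 2280 s × 1.08 = 19275.7 Mb
short film: 15.208 Mbps × 792 s × 1.08 = 13008.3 Mb
animated explainer: 5.108 Mbps × 736 s × 1.08 = 4060.2 Mb
time-lapse clip: 40.608 Mbps × 540 s × 1.08 = 23682.6 Mb
Total: 102067.1 Mb = 12758.4 MB.
At 300 Mbps: 102067.1 / 300 = 340 s ≈ 5.67 minutes.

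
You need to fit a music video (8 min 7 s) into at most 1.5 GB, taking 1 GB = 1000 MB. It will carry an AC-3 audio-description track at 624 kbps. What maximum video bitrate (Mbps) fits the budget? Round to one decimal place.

24.0 Mbps

Budget: 1.5 GB = 12000.0 Mb.
8 min 7 s = 487 s
Total bitrate budget: 12000.0 Mb / 487 s = 24.641 Mbps.
Audio: 624 kbps = 0.624 Mbps.
Video: 24.641 − 0.624 = 24.017 Mbps.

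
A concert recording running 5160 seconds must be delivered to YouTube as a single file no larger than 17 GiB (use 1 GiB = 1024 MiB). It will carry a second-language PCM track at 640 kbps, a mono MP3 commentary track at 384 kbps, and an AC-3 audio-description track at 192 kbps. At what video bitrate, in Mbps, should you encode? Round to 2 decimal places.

27.08 Mbps

Budget: 17 GiB = 146028.9 Mb.
Total bitrate budget: 146028.9 Mb / 5160 s = 28.300 Mbps.
Audio total: 640 + 384 + 192 = 1216 kbps = 1.216 Mbps.
Video: 28.300 − 1.216 = 27.084 Mbps.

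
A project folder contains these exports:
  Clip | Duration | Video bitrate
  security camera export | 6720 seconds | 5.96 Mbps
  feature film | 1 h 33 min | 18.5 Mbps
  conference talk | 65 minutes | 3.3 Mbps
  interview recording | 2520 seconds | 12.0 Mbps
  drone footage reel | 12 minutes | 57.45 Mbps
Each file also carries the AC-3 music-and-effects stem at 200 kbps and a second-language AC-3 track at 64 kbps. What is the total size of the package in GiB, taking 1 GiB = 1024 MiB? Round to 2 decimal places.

27.11 GiB

Audio total: 200 + 64 = 264 kbps = 0.264 Mbps.
security camera export: 6.224 Mbps × 6720 s = 41825.3 Mb
feature film: 18.764 Mbps × 5580 s = 104703.1 Mb
conference talk: 3.564 Mbps × 3900 s = 13899.6 Mb
interview recording: 12.264 Mbps × 2520 s = 30905.3 Mb
drone footage reel: 57.714 Mbps × 720 s = 41554.1 Mb
Total: 232887.4 Mb = 29110.9 MB.
= 27.11 GiB.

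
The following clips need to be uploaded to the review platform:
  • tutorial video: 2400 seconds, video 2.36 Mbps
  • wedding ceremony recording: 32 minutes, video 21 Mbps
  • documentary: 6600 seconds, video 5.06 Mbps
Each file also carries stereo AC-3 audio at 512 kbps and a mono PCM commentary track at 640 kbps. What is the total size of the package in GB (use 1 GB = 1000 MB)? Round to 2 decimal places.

Audio total: 512 + 640 = 1152 kbps = 1.152 Mbps.
tutorial video: 3.512 Mbps × 2400 s = 8428.8 Mb
wedding ceremony recording: 22.152 Mbps × 1920 s = 42531.8 Mb
documentary: 6.212 Mbps × 6600 s = 40999.2 Mb
Total: 91959.8 Mb = 11495.0 MB.
= 11.49 GB.

11.49 GB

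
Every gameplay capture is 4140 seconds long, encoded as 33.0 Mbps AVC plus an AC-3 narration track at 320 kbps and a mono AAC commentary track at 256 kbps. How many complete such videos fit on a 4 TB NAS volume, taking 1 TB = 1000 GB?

230

Audio total: 320 + 256 = 576 kbps = 0.576 Mbps.
Total bitrate: 33.576 Mbps.
Per item: 33.576 Mbps × 4140 s = 139,005 Mb = 17,376 MB.
Capacity: 4 TB = 32,000,000 Mb; 230.21 items → 230 complete.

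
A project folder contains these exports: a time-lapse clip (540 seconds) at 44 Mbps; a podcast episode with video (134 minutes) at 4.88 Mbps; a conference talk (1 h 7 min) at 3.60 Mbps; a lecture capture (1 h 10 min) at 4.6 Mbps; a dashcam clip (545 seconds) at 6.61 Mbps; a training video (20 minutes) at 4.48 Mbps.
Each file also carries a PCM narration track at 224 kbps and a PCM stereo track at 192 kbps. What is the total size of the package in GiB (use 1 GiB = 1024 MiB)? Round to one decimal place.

13.2 GiB

Audio total: 224 + 192 = 416 kbps = 0.416 Mbps.
time-lapse clip: 44.416 Mbps × 540 s = 23984.6 Mb
podcast episode with video: 5.296 Mbps × 8040 s = 42579.8 Mb
conference talk: 4.016 Mbps × 4020 s = 16144.3 Mb
lecture capture: 5.016 Mbps × 4200 s = 21067.2 Mb
dashcam clip: 7.026 Mbps × 545 s = 3829.2 Mb
training video: 4.896 Mbps × 1200 s = 5875.2 Mb
Total: 113480.4 Mb = 14185.0 MB.
= 13.21 GiB.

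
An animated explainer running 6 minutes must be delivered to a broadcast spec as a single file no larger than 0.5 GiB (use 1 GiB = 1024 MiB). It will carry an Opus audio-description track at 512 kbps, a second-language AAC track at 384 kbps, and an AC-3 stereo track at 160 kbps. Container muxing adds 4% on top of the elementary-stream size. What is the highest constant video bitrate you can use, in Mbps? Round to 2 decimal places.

10.42 Mbps

Budget: 0.5 GiB = 4295.0 Mb.
Stream payload after overhead: 4295.0 / 1.04 = 4129.8 Mb.
6 min = 360 s
Total bitrate budget: 4129.8 Mb / 360 s = 11.472 Mbps.
Audio total: 512 + 384 + 160 = 1056 kbps = 1.056 Mbps.
Video: 11.472 − 1.056 = 10.416 Mbps.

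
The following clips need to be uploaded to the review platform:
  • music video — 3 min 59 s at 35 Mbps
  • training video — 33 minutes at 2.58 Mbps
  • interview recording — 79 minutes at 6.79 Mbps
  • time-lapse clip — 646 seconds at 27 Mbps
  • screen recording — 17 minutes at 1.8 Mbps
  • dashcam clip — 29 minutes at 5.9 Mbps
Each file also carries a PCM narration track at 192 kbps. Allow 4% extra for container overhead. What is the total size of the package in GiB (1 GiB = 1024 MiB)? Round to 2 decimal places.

Audio: 192 kbps = 0.192 Mbps.
music video: 35.192 Mbps × 239 s × 1.04 = 8747.3 Mb
training video: 2.772 Mbps × 1980 s × 1.04 = 5708.1 Mb
interview recording: 6.982 Mbps × 4740 s × 1.04 = 34418.5 Mb
time-lapse clip: 27.192 Mbps × 646 s × 1.04 = 18268.7 Mb
screen recording: 1.992 Mbps × 1020 s × 1.04 = 2113.1 Mb
dashcam clip: 6.092 Mbps × 1740 s × 1.04 = 11024.1 Mb
Total: 80279.8 Mb = 10035.0 MB.
= 9.346 GiB.

9.35 GiB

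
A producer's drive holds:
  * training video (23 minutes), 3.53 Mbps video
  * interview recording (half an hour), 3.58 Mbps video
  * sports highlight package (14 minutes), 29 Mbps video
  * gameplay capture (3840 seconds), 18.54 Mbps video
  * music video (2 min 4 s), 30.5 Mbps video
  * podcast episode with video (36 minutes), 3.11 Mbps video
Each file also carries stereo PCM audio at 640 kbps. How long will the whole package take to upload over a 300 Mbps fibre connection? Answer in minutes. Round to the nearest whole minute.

Audio: 640 kbps = 0.640 Mbps.
training video: 4.170 Mbps × 1380 s = 5754.6 Mb
interview recording: 4.220 Mbps × 1800 s = 7596.0 Mb
sports highlight package: 29.640 Mbps × 840 s = 24897.6 Mb
gameplay capture: 19.180 Mbps × 3840 s = 73651.2 Mb
music video: 31.140 Mbps × 124 s = 3861.4 Mb
podcast episode with video: 3.750 Mbps × 2160 s = 8100.0 Mb
Total: 123860.8 Mb = 15482.6 MB.
At 300 Mbps: 123860.8 / 300 = 413 s ≈ 6.88 minutes.

7 minutes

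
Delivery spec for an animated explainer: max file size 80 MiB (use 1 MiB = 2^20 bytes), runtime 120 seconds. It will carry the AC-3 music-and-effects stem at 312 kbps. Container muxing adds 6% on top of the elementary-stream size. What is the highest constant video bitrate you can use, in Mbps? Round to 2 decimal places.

Budget: 80 MiB = 671.1 Mb.
Stream payload after overhead: 671.1 / 1.06 = 633.1 Mb.
Total bitrate budget: 633.1 Mb / 120 s = 5.276 Mbps.
Audio: 312 kbps = 0.312 Mbps.
Video: 5.276 − 0.312 = 4.964 Mbps.

4.96 Mbps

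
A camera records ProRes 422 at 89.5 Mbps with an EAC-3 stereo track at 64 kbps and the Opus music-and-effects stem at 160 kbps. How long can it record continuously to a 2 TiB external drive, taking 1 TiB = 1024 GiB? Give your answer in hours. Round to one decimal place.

54.5 hours

Audio total: 64 + 160 = 224 kbps = 0.224 Mbps.
Total bitrate: 89.5 + 0.224 = 89.724 Mbps.
Capacity: 2 TiB = 17,592,186 Mb.
Recording time: 17,592,186 / 89.724 = 196,070 s ≈ 54.5 hours.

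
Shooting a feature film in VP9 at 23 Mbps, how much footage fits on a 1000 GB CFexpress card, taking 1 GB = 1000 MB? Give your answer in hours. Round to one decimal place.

Capacity: 1000 GB = 8,000,000 Mb.
Recording time: 8,000,000 / 23.000 = 347,826 s ≈ 96.6 hours.

96.6 hours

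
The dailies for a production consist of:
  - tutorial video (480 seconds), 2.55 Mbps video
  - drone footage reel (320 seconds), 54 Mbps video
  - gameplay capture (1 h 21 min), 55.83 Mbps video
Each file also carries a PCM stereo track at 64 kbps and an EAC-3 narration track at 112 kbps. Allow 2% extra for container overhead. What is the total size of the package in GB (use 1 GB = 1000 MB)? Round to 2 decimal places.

Audio total: 64 + 112 = 176 kbps = 0.176 Mbps.
tutorial video: 2.726 Mbps × 480 s × 1.02 = 1334.6 Mb
drone footage reel: 54.176 Mbps × 320 s × 1.02 = 17683.0 Mb
gameplay capture: 56.006 Mbps × 4860 s × 1.02 = 277632.9 Mb
Total: 296650.6 Mb = 37081.3 MB.
= 37.08 GB.

37.08 GB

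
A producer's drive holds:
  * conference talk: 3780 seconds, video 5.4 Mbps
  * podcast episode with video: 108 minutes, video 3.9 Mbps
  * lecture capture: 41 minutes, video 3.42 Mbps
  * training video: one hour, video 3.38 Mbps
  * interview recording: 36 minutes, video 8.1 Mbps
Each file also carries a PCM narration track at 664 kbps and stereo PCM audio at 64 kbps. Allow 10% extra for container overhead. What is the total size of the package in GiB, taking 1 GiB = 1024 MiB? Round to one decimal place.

Audio total: 664 + 64 = 728 kbps = 0.728 Mbps.
conference talk: 6.128 Mbps × 3780 s × 1.10 = 25480.2 Mb
podcast episode with video: 4.628 Mbps × 6480 s × 1.10 = 32988.4 Mb
lecture capture: 4.148 Mbps × 2460 s × 1.10 = 11224.5 Mb
training video: 4.108 Mbps × 3600 s × 1.10 = 16267.7 Mb
interview recording: 8.828 Mbps × 2160 s × 1.10 = 20975.3 Mb
Total: 106936.1 Mb = 13367.0 MB.
= 12.45 GiB.

12.4 GiB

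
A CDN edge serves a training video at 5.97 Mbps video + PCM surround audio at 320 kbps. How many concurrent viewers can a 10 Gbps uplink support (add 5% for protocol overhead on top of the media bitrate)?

Audio: 320 kbps = 0.320 Mbps.
Per-viewer media rate: 6.290 Mbps.
On the wire with 5% overhead: 6.604 Mbps.
10 Gbps = 10,000 Mbps; 10,000 / 6.604 = 1514.12 → 1514 viewers.

1514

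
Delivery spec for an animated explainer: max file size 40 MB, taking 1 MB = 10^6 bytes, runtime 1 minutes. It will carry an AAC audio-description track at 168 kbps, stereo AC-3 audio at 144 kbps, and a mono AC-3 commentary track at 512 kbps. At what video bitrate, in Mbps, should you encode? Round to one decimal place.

Budget: 40 MB = 320.0 Mb.
Total bitrate budget: 320.0 Mb / 60 s = 5.333 Mbps.
Audio total: 168 + 144 + 512 = 824 kbps = 0.824 Mbps.
Video: 5.333 − 0.824 = 4.509 Mbps.

4.5 Mbps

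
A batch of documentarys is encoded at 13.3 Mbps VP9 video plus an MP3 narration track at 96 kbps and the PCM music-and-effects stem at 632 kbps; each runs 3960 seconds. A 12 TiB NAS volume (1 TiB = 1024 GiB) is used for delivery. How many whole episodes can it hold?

Audio total: 96 + 632 = 728 kbps = 0.728 Mbps.
Total bitrate: 14.028 Mbps.
Per item: 14.028 Mbps × 3960 s = 55,551 Mb = 6,944 MB.
Capacity: 12 TiB = 105,553,116 Mb; 1900.12 items → 1900 complete.

1900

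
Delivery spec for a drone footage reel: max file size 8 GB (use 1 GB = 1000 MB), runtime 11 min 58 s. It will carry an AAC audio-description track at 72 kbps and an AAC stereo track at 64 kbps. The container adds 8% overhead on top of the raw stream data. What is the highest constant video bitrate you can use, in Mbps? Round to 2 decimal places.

Budget: 8 GB = 64000.0 Mb.
Stream payload after overhead: 64000.0 / 1.08 = 59259.3 Mb.
11 min 58 s = 718 s
Total bitrate budget: 59259.3 Mb / 718 s = 82.534 Mbps.
Audio total: 72 + 64 = 136 kbps = 0.136 Mbps.
Video: 82.534 − 0.136 = 82.398 Mbps.

82.40 Mbps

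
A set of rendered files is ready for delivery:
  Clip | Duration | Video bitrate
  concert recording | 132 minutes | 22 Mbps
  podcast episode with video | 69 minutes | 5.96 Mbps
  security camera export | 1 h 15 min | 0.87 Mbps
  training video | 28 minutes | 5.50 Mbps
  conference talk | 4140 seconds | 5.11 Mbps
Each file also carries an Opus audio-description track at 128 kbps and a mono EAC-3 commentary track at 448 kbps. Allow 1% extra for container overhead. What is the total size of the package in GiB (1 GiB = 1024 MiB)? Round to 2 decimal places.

Audio total: 128 + 448 = 576 kbps = 0.576 Mbps.
concert recording: 22.576 Mbps × 7920 s × 1.01 = 180589.9 Mb
podcast episode with video: 6.536 Mbps × 4140 s × 1.01 = 27329.6 Mb
security camera export: 1.446 Mbps × 4500 s × 1.01 = 6572.1 Mb
training video: 6.076 Mbps × 1680 s × 1.01 = 10309.8 Mb
conference talk: 5.686 Mbps × 4140 s × 1.01 = 23775.4 Mb
Total: 248576.8 Mb = 31072.1 MB.
= 28.94 GiB.

28.94 GiB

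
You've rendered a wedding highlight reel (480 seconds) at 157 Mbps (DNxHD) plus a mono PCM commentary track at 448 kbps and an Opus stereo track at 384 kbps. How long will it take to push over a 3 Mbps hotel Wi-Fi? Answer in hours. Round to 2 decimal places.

7.01 hours

Audio total: 448 + 384 = 832 kbps = 0.832 Mbps.
Total bitrate: 157.832 Mbps.
File: 157.832 Mbps × 480 s = 75759.4 Mb.
At 3 Mbps: 75759.4 / 3 = 25253.1 s ≈ 7.01 hours.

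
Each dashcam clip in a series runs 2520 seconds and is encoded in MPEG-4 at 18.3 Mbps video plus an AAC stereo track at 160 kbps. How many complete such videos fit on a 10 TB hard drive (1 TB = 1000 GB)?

1719

Audio: 160 kbps = 0.160 Mbps.
Total bitrate: 18.460 Mbps.
Per item: 18.460 Mbps × 2520 s = 46,519 Mb = 5,815 MB.
Capacity: 10 TB = 80,000,000 Mb; 1719.72 items → 1719 complete.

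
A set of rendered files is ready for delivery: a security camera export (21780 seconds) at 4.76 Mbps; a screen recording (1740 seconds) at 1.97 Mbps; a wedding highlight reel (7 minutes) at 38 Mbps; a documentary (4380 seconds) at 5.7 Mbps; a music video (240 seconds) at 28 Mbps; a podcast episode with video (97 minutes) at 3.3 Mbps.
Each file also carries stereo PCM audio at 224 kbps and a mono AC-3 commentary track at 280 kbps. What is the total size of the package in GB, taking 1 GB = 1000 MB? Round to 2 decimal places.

Audio total: 224 + 280 = 504 kbps = 0.504 Mbps.
security camera export: 5.264 Mbps × 21780 s = 114649.9 Mb
screen recording: 2.474 Mbps × 1740 s = 4304.8 Mb
wedding highlight reel: 38.504 Mbps × 420 s = 16171.7 Mb
documentary: 6.204 Mbps × 4380 s = 27173.5 Mb
music video: 28.504 Mbps × 240 s = 6841.0 Mb
podcast episode with video: 3.804 Mbps × 5820 s = 22139.3 Mb
Total: 191280.1 Mb = 23910.0 MB.
= 23.91 GB.

23.91 GB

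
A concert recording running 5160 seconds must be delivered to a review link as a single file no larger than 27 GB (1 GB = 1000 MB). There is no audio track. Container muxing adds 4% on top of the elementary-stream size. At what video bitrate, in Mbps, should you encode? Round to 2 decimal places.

40.25 Mbps

Budget: 27 GB = 216000.0 Mb.
Stream payload after overhead: 216000.0 / 1.04 = 207692.3 Mb.
Total bitrate budget: 207692.3 Mb / 5160 s = 40.250 Mbps.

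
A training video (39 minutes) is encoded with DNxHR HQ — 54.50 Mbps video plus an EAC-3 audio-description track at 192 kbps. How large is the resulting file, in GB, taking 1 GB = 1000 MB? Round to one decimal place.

16.0 GB

39 min = 2340 s
Audio: 192 kbps = 0.192 Mbps.
Total bitrate: 54.50 + 0.192 = 54.692 Mbps.
Stream data: 54.692 Mbps × 2340 s = 127979.3 Mb.
127,979 Mb ÷ 8 = 15,997 MB → 16.00 GB.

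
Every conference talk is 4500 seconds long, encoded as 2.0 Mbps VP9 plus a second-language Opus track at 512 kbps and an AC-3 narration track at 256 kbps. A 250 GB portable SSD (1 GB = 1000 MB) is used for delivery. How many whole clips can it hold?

Audio total: 512 + 256 = 768 kbps = 0.768 Mbps.
Total bitrate: 2.768 Mbps.
Per item: 2.768 Mbps × 4500 s = 12,456 Mb = 1,557 MB.
Capacity: 250 GB = 2,000,000 Mb; 160.57 items → 160 complete.

160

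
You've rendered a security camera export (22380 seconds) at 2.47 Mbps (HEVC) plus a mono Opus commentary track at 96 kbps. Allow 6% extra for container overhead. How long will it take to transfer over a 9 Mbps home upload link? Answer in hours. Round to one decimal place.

1.9 hours

Audio: 96 kbps = 0.096 Mbps.
Total bitrate: 2.566 Mbps.
File: 2.566 Mbps × 22380 s = 57427.1 Mb.
With 6% container overhead: ×1.06. → 60872.7 Mb.
At 9 Mbps: 60872.7 / 9 = 6763.6 s ≈ 1.88 hours.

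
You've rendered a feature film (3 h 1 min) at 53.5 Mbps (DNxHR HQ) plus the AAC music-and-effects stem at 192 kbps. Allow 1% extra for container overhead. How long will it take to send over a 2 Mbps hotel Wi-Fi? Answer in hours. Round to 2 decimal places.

3 h 1 min = 181 min = 10860 s
Audio: 192 kbps = 0.192 Mbps.
Total bitrate: 53.692 Mbps.
File: 53.692 Mbps × 10860 s = 583095.1 Mb.
With 1% container overhead: ×1.01. → 588926.1 Mb.
At 2 Mbps: 588926.1 / 2 = 294463.0 s ≈ 81.8 hours.

81.80 hours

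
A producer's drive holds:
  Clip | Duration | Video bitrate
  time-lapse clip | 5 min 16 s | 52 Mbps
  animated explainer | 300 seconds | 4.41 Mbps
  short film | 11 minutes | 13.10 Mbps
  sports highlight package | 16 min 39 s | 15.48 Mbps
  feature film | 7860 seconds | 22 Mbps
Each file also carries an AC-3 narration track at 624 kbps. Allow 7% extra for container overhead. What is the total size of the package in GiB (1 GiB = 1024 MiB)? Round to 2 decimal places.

27.54 GiB

Audio: 624 kbps = 0.624 Mbps.
time-lapse clip: 52.624 Mbps × 316 s × 1.07 = 17793.2 Mb
animated explainer: 5.034 Mbps × 300 s × 1.07 = 1615.9 Mb
short film: 13.724 Mbps × 660 s × 1.07 = 9691.9 Mb
sports highlight package: 16.104 Mbps × 999 s × 1.07 = 17214.0 Mb
feature film: 22.624 Mbps × 7860 s × 1.07 = 190272.4 Mb
Total: 236587.4 Mb = 29573.4 MB.
= 27.54 GiB.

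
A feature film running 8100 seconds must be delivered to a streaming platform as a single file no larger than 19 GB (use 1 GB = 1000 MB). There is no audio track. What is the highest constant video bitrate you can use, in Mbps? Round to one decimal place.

Budget: 19 GB = 152000.0 Mb.
Total bitrate budget: 152000.0 Mb / 8100 s = 18.765 Mbps.

18.8 Mbps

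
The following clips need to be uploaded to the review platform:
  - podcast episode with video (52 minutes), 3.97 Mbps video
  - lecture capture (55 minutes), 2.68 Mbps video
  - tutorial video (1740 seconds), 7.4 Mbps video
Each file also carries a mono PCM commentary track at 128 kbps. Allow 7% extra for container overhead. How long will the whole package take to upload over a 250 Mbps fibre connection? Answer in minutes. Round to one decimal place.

Audio: 128 kbps = 0.128 Mbps.
podcast episode with video: 4.098 Mbps × 3120 s × 1.07 = 13680.8 Mb
lecture capture: 2.808 Mbps × 3300 s × 1.07 = 9915.0 Mb
tutorial video: 7.528 Mbps × 1740 s × 1.07 = 14015.6 Mb
Total: 37611.4 Mb = 4701.4 MB.
At 250 Mbps: 37611.4 / 250 = 150 s ≈ 2.51 minutes.

2.5 minutes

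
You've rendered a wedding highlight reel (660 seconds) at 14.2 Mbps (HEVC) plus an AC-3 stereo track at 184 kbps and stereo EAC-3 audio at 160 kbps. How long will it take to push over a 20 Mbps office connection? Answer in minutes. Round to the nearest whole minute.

8 minutes

Audio total: 184 + 160 = 344 kbps = 0.344 Mbps.
Total bitrate: 14.544 Mbps.
File: 14.544 Mbps × 660 s = 9599.0 Mb.
At 20 Mbps: 9599.0 / 20 = 480.0 s ≈ 8 minutes.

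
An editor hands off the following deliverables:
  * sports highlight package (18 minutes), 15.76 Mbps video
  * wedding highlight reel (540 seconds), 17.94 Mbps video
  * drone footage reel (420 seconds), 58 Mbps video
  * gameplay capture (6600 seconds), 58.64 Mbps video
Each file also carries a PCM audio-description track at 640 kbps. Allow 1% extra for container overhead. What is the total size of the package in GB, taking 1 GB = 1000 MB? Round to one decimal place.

Audio: 640 kbps = 0.640 Mbps.
sports highlight package: 16.400 Mbps × 1080 s × 1.01 = 17889.1 Mb
wedding highlight reel: 18.580 Mbps × 540 s × 1.01 = 10133.5 Mb
drone footage reel: 58.640 Mbps × 420 s × 1.01 = 24875.1 Mb
gameplay capture: 59.280 Mbps × 6600 s × 1.01 = 395160.5 Mb
Total: 448058.2 Mb = 56007.3 MB.
= 56.01 GB.

56.0 GB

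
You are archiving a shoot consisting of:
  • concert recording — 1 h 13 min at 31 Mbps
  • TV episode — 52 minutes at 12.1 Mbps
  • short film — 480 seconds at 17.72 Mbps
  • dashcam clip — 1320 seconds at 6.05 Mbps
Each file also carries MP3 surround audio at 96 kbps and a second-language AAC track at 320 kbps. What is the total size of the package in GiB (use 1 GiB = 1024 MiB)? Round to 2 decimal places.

22.57 GiB

Audio total: 96 + 320 = 416 kbps = 0.416 Mbps.
concert recording: 31.416 Mbps × 4380 s = 137602.1 Mb
TV episode: 12.516 Mbps × 3120 s = 39049.9 Mb
short film: 18.136 Mbps × 480 s = 8705.3 Mb
dashcam clip: 6.466 Mbps × 1320 s = 8535.1 Mb
Total: 193892.4 Mb = 24236.5 MB.
= 22.57 GiB.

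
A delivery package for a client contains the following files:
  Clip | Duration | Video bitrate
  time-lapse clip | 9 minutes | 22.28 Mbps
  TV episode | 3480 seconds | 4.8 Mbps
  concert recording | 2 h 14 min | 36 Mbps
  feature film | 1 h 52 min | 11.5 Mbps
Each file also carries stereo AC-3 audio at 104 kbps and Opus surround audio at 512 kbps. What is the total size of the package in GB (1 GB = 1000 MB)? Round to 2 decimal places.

Audio total: 104 + 512 = 616 kbps = 0.616 Mbps.
time-lapse clip: 22.896 Mbps × 540 s = 12363.8 Mb
TV episode: 5.416 Mbps × 3480 s = 18847.7 Mb
concert recording: 36.616 Mbps × 8040 s = 294392.6 Mb
feature film: 12.116 Mbps × 6720 s = 81419.5 Mb
Total: 407023.7 Mb = 50878.0 MB.
= 50.88 GB.

50.88 GB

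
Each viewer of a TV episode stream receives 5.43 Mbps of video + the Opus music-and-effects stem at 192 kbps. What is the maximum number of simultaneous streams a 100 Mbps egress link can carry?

Audio: 192 kbps = 0.192 Mbps.
Per-viewer media rate: 5.622 Mbps.
100 Mbps = 100.0 Mbps; 100.0 / 5.622 = 17.79 → 17 viewers.

17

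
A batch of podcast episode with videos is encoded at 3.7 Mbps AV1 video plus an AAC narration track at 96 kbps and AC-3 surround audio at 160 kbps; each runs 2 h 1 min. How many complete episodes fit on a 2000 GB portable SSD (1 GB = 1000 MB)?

557

2 h 1 min = 121 min = 7260 s
Audio total: 96 + 160 = 256 kbps = 0.256 Mbps.
Total bitrate: 3.956 Mbps.
Per item: 3.956 Mbps × 7260 s = 28,721 Mb = 3,590 MB.
Capacity: 2000 GB = 16,000,000 Mb; 557.09 items → 557 complete.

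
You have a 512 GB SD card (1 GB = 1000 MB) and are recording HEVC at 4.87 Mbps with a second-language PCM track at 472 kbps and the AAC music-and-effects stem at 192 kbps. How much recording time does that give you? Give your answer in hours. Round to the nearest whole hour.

Audio total: 472 + 192 = 664 kbps = 0.664 Mbps.
Total bitrate: 4.87 + 0.664 = 5.534 Mbps.
Capacity: 512 GB = 4,096,000 Mb.
Recording time: 4,096,000 / 5.534 = 740,152 s ≈ 206 hours.

206 hours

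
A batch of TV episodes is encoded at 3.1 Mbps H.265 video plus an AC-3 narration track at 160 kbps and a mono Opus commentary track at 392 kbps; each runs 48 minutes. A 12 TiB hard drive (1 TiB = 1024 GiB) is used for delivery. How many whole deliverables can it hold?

10035

48 min = 2880 s
Audio total: 160 + 392 = 552 kbps = 0.552 Mbps.
Total bitrate: 3.652 Mbps.
Per item: 3.652 Mbps × 2880 s = 10,518 Mb = 1,315 MB.
Capacity: 12 TiB = 105,553,116 Mb; 10035.70 items → 10035 complete.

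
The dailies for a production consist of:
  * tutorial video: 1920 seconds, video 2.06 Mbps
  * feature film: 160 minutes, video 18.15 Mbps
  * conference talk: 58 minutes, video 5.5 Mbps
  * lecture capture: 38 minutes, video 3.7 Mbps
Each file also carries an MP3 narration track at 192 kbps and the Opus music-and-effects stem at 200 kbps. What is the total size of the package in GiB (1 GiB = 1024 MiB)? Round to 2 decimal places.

Audio total: 192 + 200 = 392 kbps = 0.392 Mbps.
tutorial video: 2.452 Mbps × 1920 s = 4707.8 Mb
feature film: 18.542 Mbps × 9600 s = 178003.2 Mb
conference talk: 5.892 Mbps × 3480 s = 20504.2 Mb
lecture capture: 4.092 Mbps × 2280 s = 9329.8 Mb
Total: 212545.0 Mb = 26568.1 MB.
= 24.74 GiB.

24.74 GiB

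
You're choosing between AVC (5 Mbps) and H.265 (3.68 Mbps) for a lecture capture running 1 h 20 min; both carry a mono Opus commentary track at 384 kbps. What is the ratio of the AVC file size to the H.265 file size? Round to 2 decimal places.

1 h 20 min = 80 min = 4800 s
Audio: 384 kbps = 0.384 Mbps.
AVC: 5.384 Mbps × 4800 s = 25843.2 Mb = 3.230 GB.
H.265: 4.064 Mbps × 4800 s = 19507.2 Mb = 2.438 GB.
Ratio: 3.230 / 2.438 = 1.325.

1.32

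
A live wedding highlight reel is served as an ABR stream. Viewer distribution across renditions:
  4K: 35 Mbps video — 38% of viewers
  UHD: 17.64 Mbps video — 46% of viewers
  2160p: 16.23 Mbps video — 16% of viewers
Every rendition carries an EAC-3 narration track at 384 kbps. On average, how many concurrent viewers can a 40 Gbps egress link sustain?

1639

Audio: 384 kbps = 0.384 Mbps.
Average per-viewer bitrate: 0.38×35.384 + 0.46×18.024 + 0.16×16.614 = 24.395 Mbps.
40 Gbps = 40,000 Mbps; 40,000 / 24.395 = 1639.67 → 1639.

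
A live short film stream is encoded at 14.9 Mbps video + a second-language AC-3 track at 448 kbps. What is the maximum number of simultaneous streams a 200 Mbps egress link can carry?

Audio: 448 kbps = 0.448 Mbps.
Per-viewer media rate: 15.348 Mbps.
200 Mbps = 200.0 Mbps; 200.0 / 15.348 = 13.03 → 13 viewers.

13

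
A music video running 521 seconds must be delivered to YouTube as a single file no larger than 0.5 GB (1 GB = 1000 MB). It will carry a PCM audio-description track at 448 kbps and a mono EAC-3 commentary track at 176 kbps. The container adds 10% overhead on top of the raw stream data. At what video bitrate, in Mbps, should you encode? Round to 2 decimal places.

6.36 Mbps

Budget: 0.5 GB = 4000.0 Mb.
Stream payload after overhead: 4000.0 / 1.10 = 3636.4 Mb.
Total bitrate budget: 3636.4 Mb / 521 s = 6.980 Mbps.
Audio total: 448 + 176 = 624 kbps = 0.624 Mbps.
Video: 6.980 − 0.624 = 6.356 Mbps.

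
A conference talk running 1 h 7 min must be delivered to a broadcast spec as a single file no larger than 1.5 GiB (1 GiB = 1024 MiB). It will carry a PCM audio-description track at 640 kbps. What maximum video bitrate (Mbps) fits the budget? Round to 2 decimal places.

Budget: 1.5 GiB = 12884.9 Mb.
1 h 7 min = 67 min = 4020 s
Total bitrate budget: 12884.9 Mb / 4020 s = 3.205 Mbps.
Audio: 640 kbps = 0.640 Mbps.
Video: 3.205 − 0.640 = 2.565 Mbps.

2.57 Mbps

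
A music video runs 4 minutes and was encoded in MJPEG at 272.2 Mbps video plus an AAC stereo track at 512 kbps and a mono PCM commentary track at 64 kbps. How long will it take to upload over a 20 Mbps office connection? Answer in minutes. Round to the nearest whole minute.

55 minutes

4 min = 240 s
Audio total: 512 + 64 = 576 kbps = 0.576 Mbps.
Total bitrate: 272.776 Mbps.
File: 272.776 Mbps × 240 s = 65466.2 Mb.
At 20 Mbps: 65466.2 / 20 = 3273.3 s ≈ 54.6 minutes.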